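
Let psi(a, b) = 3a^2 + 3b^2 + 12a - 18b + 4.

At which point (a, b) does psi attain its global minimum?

psi(a,b) separates as P(a) + Q(b) + 4, so its minimum is min P + min Q + 4.
P'(a) = 6a + 12 vanishes at a ∈ {-2}; Q'(b) = 6b - 18 vanishes at b ∈ {3}.
Local minima of P (where P''>0): P(-2)=-12. Local minima of Q: Q(3)=-27.
So the global minimum of psi is P(-2) + Q(3) + 4 = -12 − 27 + 4 = -35, attained at (-2, 3).

(-2, 3)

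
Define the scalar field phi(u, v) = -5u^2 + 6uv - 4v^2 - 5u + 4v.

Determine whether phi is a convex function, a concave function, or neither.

phi is quadratic, so its Hessian is the constant matrix H = [[-10, 6], [6, -8]].
det(H) = 44, tr(H) = -18.
det(H) > 0 and tr(H) < 0, so H is negative definite everywhere: concave.

concave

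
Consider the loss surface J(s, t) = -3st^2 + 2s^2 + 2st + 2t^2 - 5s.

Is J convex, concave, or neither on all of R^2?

neither

The term -3st^2 is cubic, so the Hessian is not constant.
∂²J/∂t² = -6s + 4, which takes both signs as s varies (negative for sufficiently large s). A diagonal entry of the Hessian changing sign means the Hessian is neither positive- nor negative-semidefinite on all of R^2.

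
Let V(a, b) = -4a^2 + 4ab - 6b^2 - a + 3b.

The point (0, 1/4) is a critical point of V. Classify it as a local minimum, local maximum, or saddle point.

The Hessian of V is constant: H = [[-8, 4], [4, -12]].
det(H) = (-8)·(-12) − 4² = 80.
det(H) > 0 and tr(H) = -20 < 0, so H is negative definite and the point is a local maximum.

local maximum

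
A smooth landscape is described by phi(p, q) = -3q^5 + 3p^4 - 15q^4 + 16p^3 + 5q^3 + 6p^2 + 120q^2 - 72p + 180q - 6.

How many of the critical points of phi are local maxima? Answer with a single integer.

phi separates as a function of p plus a function of q, so ∇phi=0 decouples.
∂phi/∂p = 12(p - 1)(p + 2)(p + 3) = 0 at p ∈ {-3, -2, 1}; ∂phi/∂q = -15(q - 2)(q + 1)(q + 2)(q + 3) = 0 at q ∈ {-3, -2, -1, 2}.
The Hessian is diagonal: diag(phi_pp, phi_qq). Second derivatives: phi_pp(-3)=48, phi_pp(-2)=-36, phi_pp(1)=144; phi_qq(-3)=150, phi_qq(-2)=-60, phi_qq(-1)=90, phi_qq(2)=-900.
Local maxima occur where both diagonal entries negative: (-2, -2), (-2, 2). Count: 2.

2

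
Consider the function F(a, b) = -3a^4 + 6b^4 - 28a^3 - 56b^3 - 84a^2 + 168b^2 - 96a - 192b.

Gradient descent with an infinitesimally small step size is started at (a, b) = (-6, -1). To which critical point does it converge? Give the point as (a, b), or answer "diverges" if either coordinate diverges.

diverges

F is separable, so gradient descent decouples: a follows -∂F/∂a, b follows -∂F/∂b.
∂F/∂a = -12(a + 1)(a + 2)(a + 4); at a=-6 this is 480, so a decreases.
∂F/∂b = 24(b - 4)(b - 2)(b - 1); at b=-1 this is -720, so b increases.
The a-coordinate has no critical point in that direction and runs off to infinity.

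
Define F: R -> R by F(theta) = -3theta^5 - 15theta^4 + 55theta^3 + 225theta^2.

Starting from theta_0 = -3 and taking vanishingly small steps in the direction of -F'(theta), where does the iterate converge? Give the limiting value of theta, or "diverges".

-5

F'(theta) = -15theta(theta - 3)(theta + 2)(theta + 5), so F'(-3) = 540.
Gradient descent moves in the -F' direction, i.e. theta is decreasing.
The nearest critical point in that direction is theta = -5, where F'' = 1800 > 0 (a local minimum). The iterate converges there.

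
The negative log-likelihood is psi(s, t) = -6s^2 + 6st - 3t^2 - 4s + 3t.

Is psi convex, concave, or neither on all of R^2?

psi is quadratic, so its Hessian is the constant matrix H = [[-12, 6], [6, -6]].
det(H) = 36, tr(H) = -18.
det(H) > 0 and tr(H) < 0, so H is negative definite everywhere: concave.

concave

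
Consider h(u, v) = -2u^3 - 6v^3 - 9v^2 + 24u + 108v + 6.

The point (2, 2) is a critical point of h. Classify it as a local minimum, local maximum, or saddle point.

The mixed partial ∂²h/∂u∂v is 0, so the Hessian at any point is diag(h_uu, h_vv) = diag(-12u, -18(2v + 1)).
At (2, 2): H = diag(-24, -90).
Both eigenvalues are negative, so H is negative definite: a local maximum.

local maximum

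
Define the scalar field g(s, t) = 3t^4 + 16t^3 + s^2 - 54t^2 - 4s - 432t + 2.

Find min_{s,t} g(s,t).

-1109

g(s,t) separates as P(s) + Q(t) + 2, so its minimum is min P + min Q + 2.
P'(s) = 2s - 4 vanishes at s ∈ {2}; Q'(t) = 12(t - 3)(t + 3)(t + 4) vanishes at t ∈ {-4, -3, 3}.
Local minima of P (where P''>0): P(2)=-4. Local minima of Q: Q(-4)=608, Q(3)=-1107.
So the global minimum of g is P(2) + Q(3) + 2 = -4 − 1107 + 2 = -1109, attained at (2, 3).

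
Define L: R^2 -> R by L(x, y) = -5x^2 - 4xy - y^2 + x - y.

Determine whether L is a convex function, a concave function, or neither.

L is quadratic, so its Hessian is the constant matrix H = [[-10, -4], [-4, -2]].
det(H) = 4, tr(H) = -12.
det(H) > 0 and tr(H) < 0, so H is negative definite everywhere: concave.

concave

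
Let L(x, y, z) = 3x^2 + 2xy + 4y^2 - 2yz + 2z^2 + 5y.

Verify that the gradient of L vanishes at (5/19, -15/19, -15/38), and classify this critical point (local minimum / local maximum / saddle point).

∇L = (6x + 2y, 2x + 8y - 2z + 5, -2y + 4z); substituting (5/19, -15/19, -15/38) gives ∇L = (0, 0, 0), so (5/19, -15/19, -15/38) is indeed a critical point.
The Hessian is constant: H = [[6, 2, 0], [2, 8, -2], [0, -2, 4]].
Leading principal minors: Δ₁ = 6, Δ₂ = 44, Δ₃ = 152.
All leading minors are positive, so H is positive definite: a local minimum.

local minimum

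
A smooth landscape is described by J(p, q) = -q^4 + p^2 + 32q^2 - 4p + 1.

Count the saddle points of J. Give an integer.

J separates as a function of p plus a function of q, so ∇J=0 decouples.
∂J/∂p = 2(p - 2) = 0 at p ∈ {2}; ∂J/∂q = -4q(q - 4)(q + 4) = 0 at q ∈ {-4, 0, 4}.
The Hessian is diagonal: diag(J_pp, J_qq). Second derivatives: J_pp(2)=2; J_qq(-4)=-128, J_qq(0)=64, J_qq(4)=-128.
Saddle points occur where the two diagonal entries have opposite signs: (2, -4), (2, 4). Count: 2.

2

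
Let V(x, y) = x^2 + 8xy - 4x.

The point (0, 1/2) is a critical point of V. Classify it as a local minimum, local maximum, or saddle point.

saddle point

The Hessian of V is constant: H = [[2, 8], [8, 0]].
det(H) = 2·0 − 8² = -64.
Since det(H) < 0, H is indefinite and the critical point is a saddle point.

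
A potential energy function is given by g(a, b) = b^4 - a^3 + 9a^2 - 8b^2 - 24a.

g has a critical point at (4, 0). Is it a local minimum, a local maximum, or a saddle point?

The mixed partial ∂²g/∂a∂b is 0, so the Hessian at any point is diag(g_aa, g_bb) = diag(6(-a + 3), 4(3b^2 - 4)).
At (4, 0): H = diag(-6, -16).
Both eigenvalues are negative, so H is negative definite: a local maximum.

local maximum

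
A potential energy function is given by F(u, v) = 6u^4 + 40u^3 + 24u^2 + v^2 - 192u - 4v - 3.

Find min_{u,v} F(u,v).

F(u,v) separates as P(u) + Q(v) − 3, so its minimum is min P + min Q − 3.
P'(u) = 24(u - 1)(u + 2)(u + 4) vanishes at u ∈ {-4, -2, 1}; Q'(v) = 2v - 4 vanishes at v ∈ {2}.
Local minima of P (where P''>0): P(-4)=128, P(1)=-122. Local minima of Q: Q(2)=-4.
So the global minimum of F is P(1) + Q(2) − 3 = -122 − 4 − 3 = -129, attained at (1, 2).

-129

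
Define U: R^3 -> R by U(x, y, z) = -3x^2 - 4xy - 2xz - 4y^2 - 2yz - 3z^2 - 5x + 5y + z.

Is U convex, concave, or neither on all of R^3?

U is quadratic, so its Hessian is the constant matrix H = [[-6, -4, -2], [-4, -8, -2], [-2, -2, -6]].
Leading principal minors: -6, 32, -168.
Signs alternate −, +, − ⇒ H ≺ 0 ⇒ concave.

concave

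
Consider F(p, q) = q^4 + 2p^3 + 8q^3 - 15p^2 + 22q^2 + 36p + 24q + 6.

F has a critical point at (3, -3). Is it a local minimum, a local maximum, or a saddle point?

The mixed partial ∂²F/∂p∂q is 0, so the Hessian at any point is diag(F_pp, F_qq) = diag(6(2p - 5), 4(3q^2 + 12q + 11)).
At (3, -3): H = diag(6, 8).
Both eigenvalues are positive, so H is positive definite: a local minimum.

local minimum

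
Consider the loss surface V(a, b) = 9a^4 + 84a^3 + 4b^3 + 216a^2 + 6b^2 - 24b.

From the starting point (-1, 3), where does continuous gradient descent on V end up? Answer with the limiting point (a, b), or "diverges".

(0, 1)

V is separable, so gradient descent decouples: a follows -∂V/∂a, b follows -∂V/∂b.
∂V/∂a = 36a(a + 3)(a + 4); at a=-1 this is -216, so a increases.
∂V/∂b = 12(b - 1)(b + 2); at b=3 this is 120, so b decreases.
a converges to its nearest critical value 0 (a local min of the a-part); b converges to 1. The iterate converges to (0, 1).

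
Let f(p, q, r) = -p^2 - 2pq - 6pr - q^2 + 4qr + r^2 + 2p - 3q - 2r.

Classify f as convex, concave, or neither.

f is quadratic, so its Hessian is the constant matrix H = [[-2, -2, -6], [-2, -2, 4], [-6, 4, 2]].
Leading principal minors: -2, 0, 200.
Neither pattern holds ⇒ H is indefinite ⇒ neither convex nor concave.

neither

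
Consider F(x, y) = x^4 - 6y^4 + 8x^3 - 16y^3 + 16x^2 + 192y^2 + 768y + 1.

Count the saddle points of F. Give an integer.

F separates as a function of x plus a function of y, so ∇F=0 decouples.
∂F/∂x = 4x(x + 2)(x + 4) = 0 at x ∈ {-4, -2, 0}; ∂F/∂y = -24(y - 4)(y + 2)(y + 4) = 0 at y ∈ {-4, -2, 4}.
The Hessian is diagonal: diag(F_xx, F_yy). Second derivatives: F_xx(-4)=32, F_xx(-2)=-16, F_xx(0)=32; F_yy(-4)=-384, F_yy(-2)=288, F_yy(4)=-1152.
Saddle points occur where the two diagonal entries have opposite signs: (-4, -4), (-4, 4), (-2, -2), (0, -4), (0, 4). Count: 5.

5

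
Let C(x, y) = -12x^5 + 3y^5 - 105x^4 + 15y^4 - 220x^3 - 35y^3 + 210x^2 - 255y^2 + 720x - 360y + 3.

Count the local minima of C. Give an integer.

C separates as a function of x plus a function of y, so ∇C=0 decouples.
∂C/∂x = -60(x - 1)(x + 1)(x + 3)(x + 4) = 0 at x ∈ {-4, -3, -1, 1}; ∂C/∂y = 15(y - 3)(y + 1)(y + 2)(y + 4) = 0 at y ∈ {-4, -2, -1, 3}.
The Hessian is diagonal: diag(C_xx, C_yy). Second derivatives: C_xx(-4)=900, C_xx(-3)=-480, C_xx(-1)=720, C_xx(1)=-2400; C_yy(-4)=-630, C_yy(-2)=150, C_yy(-1)=-180, C_yy(3)=2100.
Local minima occur where both diagonal entries positive: (-4, -2), (-4, 3), (-1, -2), (-1, 3). Count: 4.

4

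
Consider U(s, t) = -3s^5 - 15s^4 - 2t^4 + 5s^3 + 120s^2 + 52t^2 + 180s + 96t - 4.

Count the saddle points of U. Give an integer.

U separates as a function of s plus a function of t, so ∇U=0 decouples.
∂U/∂s = -15(s - 2)(s + 1)(s + 2)(s + 3) = 0 at s ∈ {-3, -2, -1, 2}; ∂U/∂t = -8(t - 4)(t + 1)(t + 3) = 0 at t ∈ {-3, -1, 4}.
The Hessian is diagonal: diag(U_ss, U_tt). Second derivatives: U_ss(-3)=150, U_ss(-2)=-60, U_ss(-1)=90, U_ss(2)=-900; U_tt(-3)=-112, U_tt(-1)=80, U_tt(4)=-280.
Saddle points occur where the two diagonal entries have opposite signs: (-3, -3), (-3, 4), (-2, -1), (-1, -3), (-1, 4), (2, -1). Count: 6.

6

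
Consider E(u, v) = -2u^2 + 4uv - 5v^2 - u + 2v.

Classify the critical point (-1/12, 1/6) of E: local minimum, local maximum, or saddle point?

local maximum

The Hessian of E is constant: H = [[-4, 4], [4, -10]].
det(H) = (-4)·(-10) − 4² = 24.
det(H) > 0 and tr(H) = -14 < 0, so H is negative definite and the point is a local maximum.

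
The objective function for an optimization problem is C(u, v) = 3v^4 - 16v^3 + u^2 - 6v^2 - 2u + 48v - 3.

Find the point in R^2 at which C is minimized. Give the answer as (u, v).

(1, 4)

C(u,v) separates as P(u) + Q(v) − 3, so its minimum is min P + min Q − 3.
P'(u) = 2u - 2 vanishes at u ∈ {1}; Q'(v) = 12(v - 4)(v - 1)(v + 1) vanishes at v ∈ {-1, 1, 4}.
Local minima of P (where P''>0): P(1)=-1. Local minima of Q: Q(-1)=-35, Q(4)=-160.
So the global minimum of C is P(1) + Q(4) − 3 = -1 − 160 − 3 = -164, attained at (1, 4).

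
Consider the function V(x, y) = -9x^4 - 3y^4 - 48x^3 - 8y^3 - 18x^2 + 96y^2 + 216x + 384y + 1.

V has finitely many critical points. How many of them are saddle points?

V separates as a function of x plus a function of y, so ∇V=0 decouples.
∂V/∂x = -36(x - 1)(x + 2)(x + 3) = 0 at x ∈ {-3, -2, 1}; ∂V/∂y = -12(y - 4)(y + 2)(y + 4) = 0 at y ∈ {-4, -2, 4}.
The Hessian is diagonal: diag(V_xx, V_yy). Second derivatives: V_xx(-3)=-144, V_xx(-2)=108, V_xx(1)=-432; V_yy(-4)=-192, V_yy(-2)=144, V_yy(4)=-576.
Saddle points occur where the two diagonal entries have opposite signs: (-3, -2), (-2, -4), (-2, 4), (1, -2). Count: 4.

4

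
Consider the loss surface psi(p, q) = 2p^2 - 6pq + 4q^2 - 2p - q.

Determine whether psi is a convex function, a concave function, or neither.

neither

psi is quadratic, so its Hessian is the constant matrix H = [[4, -6], [-6, 8]].
det(H) = -4, tr(H) = 12.
det(H) < 0, so H is indefinite: neither convex nor concave.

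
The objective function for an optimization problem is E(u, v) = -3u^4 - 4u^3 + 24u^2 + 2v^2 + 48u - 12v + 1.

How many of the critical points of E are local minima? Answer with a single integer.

E separates as a function of u plus a function of v, so ∇E=0 decouples.
∂E/∂u = -12(u - 2)(u + 1)(u + 2) = 0 at u ∈ {-2, -1, 2}; ∂E/∂v = 4(v - 3) = 0 at v ∈ {3}.
The Hessian is diagonal: diag(E_uu, E_vv). Second derivatives: E_uu(-2)=-48, E_uu(-1)=36, E_uu(2)=-144; E_vv(3)=4.
Local minima occur where both diagonal entries positive: (-1, 3). Count: 1.

1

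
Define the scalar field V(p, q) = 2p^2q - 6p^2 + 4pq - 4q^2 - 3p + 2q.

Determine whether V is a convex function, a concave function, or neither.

neither

The term 2p^2q is cubic, so the Hessian is not constant.
∂²V/∂p² = 4q - 12, which takes both signs as q varies (negative for sufficiently negative q). A diagonal entry of the Hessian changing sign means the Hessian is neither positive- nor negative-semidefinite on all of R^2.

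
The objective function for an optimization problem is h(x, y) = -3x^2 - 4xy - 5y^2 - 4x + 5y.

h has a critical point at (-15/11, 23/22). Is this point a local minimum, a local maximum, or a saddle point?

The Hessian of h is constant: H = [[-6, -4], [-4, -10]].
det(H) = (-6)·(-10) − (-4)² = 44.
det(H) > 0 and tr(H) = -16 < 0, so H is negative definite and the point is a local maximum.

local maximum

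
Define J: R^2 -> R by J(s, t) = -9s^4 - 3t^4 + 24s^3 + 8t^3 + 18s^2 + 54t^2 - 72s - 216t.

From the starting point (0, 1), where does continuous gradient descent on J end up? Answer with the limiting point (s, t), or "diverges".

(1, 2)

J is separable, so gradient descent decouples: s follows -∂J/∂s, t follows -∂J/∂t.
∂J/∂s = -36(s - 2)(s - 1)(s + 1); at s=0 this is -72, so s increases.
∂J/∂t = -12(t - 3)(t - 2)(t + 3); at t=1 this is -96, so t increases.
s converges to its nearest critical value 1 (a local min of the s-part); t converges to 2. The iterate converges to (1, 2).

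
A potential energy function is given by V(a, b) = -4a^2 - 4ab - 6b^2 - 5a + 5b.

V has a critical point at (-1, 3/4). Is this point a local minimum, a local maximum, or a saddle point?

The Hessian of V is constant: H = [[-8, -4], [-4, -12]].
det(H) = (-8)·(-12) − (-4)² = 80.
det(H) > 0 and tr(H) = -20 < 0, so H is negative definite and the point is a local maximum.

local maximum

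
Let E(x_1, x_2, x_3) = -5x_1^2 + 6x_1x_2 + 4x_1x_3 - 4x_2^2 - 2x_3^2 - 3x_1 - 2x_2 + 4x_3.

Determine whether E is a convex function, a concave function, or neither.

E is quadratic, so its Hessian is the constant matrix H = [[-10, 6, 4], [6, -8, 0], [4, 0, -4]].
Leading principal minors: -10, 44, -48.
Signs alternate −, +, − ⇒ H ≺ 0 ⇒ concave.

concave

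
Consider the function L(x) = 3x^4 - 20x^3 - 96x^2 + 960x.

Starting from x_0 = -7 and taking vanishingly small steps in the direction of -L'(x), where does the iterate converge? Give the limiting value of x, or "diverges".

-4

L'(x) = 12(x - 5)(x - 4)(x + 4), so L'(-7) = -4752.
Gradient descent moves in the -L' direction, i.e. x is increasing.
The nearest critical point in that direction is x = -4, where L'' = 864 > 0 (a local minimum). The iterate converges there.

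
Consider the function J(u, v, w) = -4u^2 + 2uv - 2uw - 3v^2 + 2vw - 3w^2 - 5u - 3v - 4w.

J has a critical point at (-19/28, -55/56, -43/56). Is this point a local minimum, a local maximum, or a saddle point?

The Hessian is constant: H = [[-8, 2, -2], [2, -6, 2], [-2, 2, -6]].
Leading principal minors: Δ₁ = -8, Δ₂ = 44, Δ₃ = -224.
The minors alternate sign starting negative (−, +, −), so H is negative definite: a local maximum.

local maximum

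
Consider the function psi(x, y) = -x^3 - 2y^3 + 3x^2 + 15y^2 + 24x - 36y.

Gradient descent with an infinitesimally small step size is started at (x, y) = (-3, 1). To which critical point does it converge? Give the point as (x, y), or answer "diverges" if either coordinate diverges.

(-2, 2)

psi is separable, so gradient descent decouples: x follows -∂psi/∂x, y follows -∂psi/∂y.
∂psi/∂x = -3(x - 4)(x + 2); at x=-3 this is -21, so x increases.
∂psi/∂y = -6(y - 3)(y - 2); at y=1 this is -12, so y increases.
x converges to its nearest critical value -2 (a local min of the x-part); y converges to 2. The iterate converges to (-2, 2).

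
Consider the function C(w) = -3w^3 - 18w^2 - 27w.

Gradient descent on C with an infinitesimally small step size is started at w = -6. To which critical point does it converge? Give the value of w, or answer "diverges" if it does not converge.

C'(w) = -9(w + 1)(w + 3), so C'(-6) = -135.
Gradient descent moves in the -C' direction, i.e. w is increasing.
The nearest critical point in that direction is w = -3, where C'' = 18 > 0 (a local minimum). The iterate converges there.

-3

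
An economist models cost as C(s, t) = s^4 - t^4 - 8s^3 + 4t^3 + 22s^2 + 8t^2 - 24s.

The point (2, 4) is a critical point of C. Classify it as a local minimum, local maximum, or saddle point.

local maximum

The mixed partial ∂²C/∂s∂t is 0, so the Hessian at any point is diag(C_ss, C_tt) = diag(4(3s^2 - 12s + 11), 4(-3t^2 + 6t + 4)).
At (2, 4): H = diag(-4, -80).
Both eigenvalues are negative, so H is negative definite: a local maximum.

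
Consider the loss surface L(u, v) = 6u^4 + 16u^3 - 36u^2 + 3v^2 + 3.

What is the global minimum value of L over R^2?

L(u,v) separates as P(u) + Q(v) + 3, so its minimum is min P + min Q + 3.
P'(u) = 24u(u - 1)(u + 3) vanishes at u ∈ {-3, 0, 1}; Q'(v) = 6v vanishes at v ∈ {0}.
Local minima of P (where P''>0): P(-3)=-270, P(1)=-14. Local minima of Q: Q(0)=0.
So the global minimum of L is P(-3) + Q(0) + 3 = -270 + 0 + 3 = -267, attained at (-3, 0).

-267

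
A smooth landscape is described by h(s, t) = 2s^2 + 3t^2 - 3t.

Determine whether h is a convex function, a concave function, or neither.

convex

h is quadratic, so its Hessian is the constant matrix H = [[4, 0], [0, 6]].
det(H) = 24, tr(H) = 10.
det(H) > 0 and tr(H) > 0, so H is positive definite everywhere: convex.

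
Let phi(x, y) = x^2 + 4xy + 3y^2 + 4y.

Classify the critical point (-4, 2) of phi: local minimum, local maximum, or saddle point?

saddle point

The Hessian of phi is constant: H = [[2, 4], [4, 6]].
det(H) = 2·6 − 4² = -4.
Since det(H) < 0, H is indefinite and the critical point is a saddle point.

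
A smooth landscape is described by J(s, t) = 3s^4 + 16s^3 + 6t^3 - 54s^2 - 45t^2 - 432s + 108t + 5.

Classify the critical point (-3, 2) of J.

The mixed partial ∂²J/∂s∂t is 0, so the Hessian at any point is diag(J_ss, J_tt) = diag(12(3s^2 + 8s - 9), 18(2t - 5)).
At (-3, 2): H = diag(-72, -18).
Both eigenvalues are negative, so H is negative definite: a local maximum.

local maximum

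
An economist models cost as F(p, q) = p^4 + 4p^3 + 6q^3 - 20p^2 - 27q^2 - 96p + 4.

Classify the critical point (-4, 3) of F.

The mixed partial ∂²F/∂p∂q is 0, so the Hessian at any point is diag(F_pp, F_qq) = diag(4(3p^2 + 6p - 10), 18(2q - 3)).
At (-4, 3): H = diag(56, 54).
Both eigenvalues are positive, so H is positive definite: a local minimum.

local minimum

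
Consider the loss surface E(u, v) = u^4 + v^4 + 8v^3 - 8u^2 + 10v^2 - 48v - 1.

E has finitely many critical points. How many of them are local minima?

4

E separates as a function of u plus a function of v, so ∇E=0 decouples.
∂E/∂u = 4u(u - 2)(u + 2) = 0 at u ∈ {-2, 0, 2}; ∂E/∂v = 4(v - 1)(v + 3)(v + 4) = 0 at v ∈ {-4, -3, 1}.
The Hessian is diagonal: diag(E_uu, E_vv). Second derivatives: E_uu(-2)=32, E_uu(0)=-16, E_uu(2)=32; E_vv(-4)=20, E_vv(-3)=-16, E_vv(1)=80.
Local minima occur where both diagonal entries positive: (-2, -4), (-2, 1), (2, -4), (2, 1). Count: 4.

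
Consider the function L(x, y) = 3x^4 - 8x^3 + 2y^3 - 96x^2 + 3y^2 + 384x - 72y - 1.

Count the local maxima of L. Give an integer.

1

L separates as a function of x plus a function of y, so ∇L=0 decouples.
∂L/∂x = 12(x - 4)(x - 2)(x + 4) = 0 at x ∈ {-4, 2, 4}; ∂L/∂y = 6(y - 3)(y + 4) = 0 at y ∈ {-4, 3}.
The Hessian is diagonal: diag(L_xx, L_yy). Second derivatives: L_xx(-4)=576, L_xx(2)=-144, L_xx(4)=192; L_yy(-4)=-42, L_yy(3)=42.
Local maxima occur where both diagonal entries negative: (2, -4). Count: 1.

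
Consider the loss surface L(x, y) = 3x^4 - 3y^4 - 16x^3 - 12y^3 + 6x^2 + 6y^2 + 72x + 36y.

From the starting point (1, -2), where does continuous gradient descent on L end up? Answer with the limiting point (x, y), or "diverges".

L is separable, so gradient descent decouples: x follows -∂L/∂x, y follows -∂L/∂y.
∂L/∂x = 12(x - 3)(x - 2)(x + 1); at x=1 this is 48, so x decreases.
∂L/∂y = -12(y - 1)(y + 1)(y + 3); at y=-2 this is -36, so y increases.
x converges to its nearest critical value -1 (a local min of the x-part); y converges to -1. The iterate converges to (-1, -1).

(-1, -1)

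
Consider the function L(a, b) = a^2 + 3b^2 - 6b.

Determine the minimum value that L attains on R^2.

-3

L(a,b) separates as P(a) + Q(b), so its minimum is min P + min Q.
P'(a) = 2a vanishes at a ∈ {0}; Q'(b) = 6b - 6 vanishes at b ∈ {1}.
Local minima of P (where P''>0): P(0)=0. Local minima of Q: Q(1)=-3.
So the global minimum of L is P(0) + Q(1) = 0 − 3 = -3, attained at (0, 1).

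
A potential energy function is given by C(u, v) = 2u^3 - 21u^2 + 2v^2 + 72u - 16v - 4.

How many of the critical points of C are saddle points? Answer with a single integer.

1

C separates as a function of u plus a function of v, so ∇C=0 decouples.
∂C/∂u = 6(u - 4)(u - 3) = 0 at u ∈ {3, 4}; ∂C/∂v = 4(v - 4) = 0 at v ∈ {4}.
The Hessian is diagonal: diag(C_uu, C_vv). Second derivatives: C_uu(3)=-6, C_uu(4)=6; C_vv(4)=4.
Saddle points occur where the two diagonal entries have opposite signs: (3, 4). Count: 1.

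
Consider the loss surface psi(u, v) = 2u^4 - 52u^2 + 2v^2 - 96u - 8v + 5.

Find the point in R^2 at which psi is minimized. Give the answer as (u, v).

(4, 2)

psi(u,v) separates as P(u) + Q(v) + 5, so its minimum is min P + min Q + 5.
P'(u) = 8(u - 4)(u + 1)(u + 3) vanishes at u ∈ {-3, -1, 4}; Q'(v) = 4v - 8 vanishes at v ∈ {2}.
Local minima of P (where P''>0): P(-3)=-18, P(4)=-704. Local minima of Q: Q(2)=-8.
So the global minimum of psi is P(4) + Q(2) + 5 = -704 − 8 + 5 = -707, attained at (4, 2).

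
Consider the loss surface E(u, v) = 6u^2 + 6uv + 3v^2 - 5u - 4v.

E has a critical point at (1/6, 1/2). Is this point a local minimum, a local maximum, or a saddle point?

local minimum

The Hessian of E is constant: H = [[12, 6], [6, 6]].
det(H) = 12·6 − 6² = 36.
det(H) > 0 and tr(H) = 18 > 0, so H is positive definite and the point is a local minimum.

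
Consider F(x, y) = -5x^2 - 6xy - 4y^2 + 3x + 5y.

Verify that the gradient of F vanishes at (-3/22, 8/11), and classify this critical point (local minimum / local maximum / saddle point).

∇F = (-10x - 6y + 3, -6x - 8y + 5); substituting (-3/22, 8/11) gives ∇F = (0, 0), so (-3/22, 8/11) is indeed a critical point.
The Hessian of F is constant: H = [[-10, -6], [-6, -8]].
det(H) = (-10)·(-8) − (-6)² = 44.
det(H) > 0 and tr(H) = -18 < 0, so H is negative definite and the point is a local maximum.

local maximum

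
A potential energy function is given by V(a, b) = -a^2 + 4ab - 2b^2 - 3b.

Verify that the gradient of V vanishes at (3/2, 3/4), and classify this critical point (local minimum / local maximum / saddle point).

∇V = (-2a + 4b, 4a - 4b - 3); substituting (3/2, 3/4) gives ∇V = (0, 0), so (3/2, 3/4) is indeed a critical point.
The Hessian of V is constant: H = [[-2, 4], [4, -4]].
det(H) = (-2)·(-4) − 4² = -8.
Since det(H) < 0, H is indefinite and the critical point is a saddle point.

saddle point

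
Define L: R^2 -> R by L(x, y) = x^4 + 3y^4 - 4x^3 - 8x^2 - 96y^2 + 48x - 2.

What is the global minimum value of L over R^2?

-850

L(x,y) separates as P(x) + Q(y) − 2, so its minimum is min P + min Q − 2.
P'(x) = 4(x - 3)(x - 2)(x + 2) vanishes at x ∈ {-2, 2, 3}; Q'(y) = 12y(y - 4)(y + 4) vanishes at y ∈ {-4, 0, 4}.
Local minima of P (where P''>0): P(-2)=-80, P(3)=45. Local minima of Q: Q(-4)=-768, Q(4)=-768.
So the global minimum of L is P(-2) + Q(-4) − 2 = -80 − 768 − 2 = -850, attained at (-2, -4).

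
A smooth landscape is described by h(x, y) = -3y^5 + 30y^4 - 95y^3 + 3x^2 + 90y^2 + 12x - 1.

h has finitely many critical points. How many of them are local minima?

2

h separates as a function of x plus a function of y, so ∇h=0 decouples.
∂h/∂x = 6(x + 2) = 0 at x ∈ {-2}; ∂h/∂y = -15y(y - 4)(y - 3)(y - 1) = 0 at y ∈ {0, 1, 3, 4}.
The Hessian is diagonal: diag(h_xx, h_yy). Second derivatives: h_xx(-2)=6; h_yy(0)=180, h_yy(1)=-90, h_yy(3)=90, h_yy(4)=-180.
Local minima occur where both diagonal entries positive: (-2, 0), (-2, 3). Count: 2.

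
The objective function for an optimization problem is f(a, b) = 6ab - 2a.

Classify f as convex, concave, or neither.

f is quadratic, so its Hessian is the constant matrix H = [[0, 6], [6, 0]].
det(H) = -36, tr(H) = 0.
det(H) < 0, so H is indefinite: neither convex nor concave.

neither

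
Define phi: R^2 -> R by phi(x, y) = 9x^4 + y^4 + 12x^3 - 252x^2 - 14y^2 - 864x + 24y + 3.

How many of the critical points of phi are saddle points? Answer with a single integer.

phi separates as a function of x plus a function of y, so ∇phi=0 decouples.
∂phi/∂x = 36(x - 4)(x + 2)(x + 3) = 0 at x ∈ {-3, -2, 4}; ∂phi/∂y = 4(y - 2)(y - 1)(y + 3) = 0 at y ∈ {-3, 1, 2}.
The Hessian is diagonal: diag(phi_xx, phi_yy). Second derivatives: phi_xx(-3)=252, phi_xx(-2)=-216, phi_xx(4)=1512; phi_yy(-3)=80, phi_yy(1)=-16, phi_yy(2)=20.
Saddle points occur where the two diagonal entries have opposite signs: (-3, 1), (-2, -3), (-2, 2), (4, 1). Count: 4.

4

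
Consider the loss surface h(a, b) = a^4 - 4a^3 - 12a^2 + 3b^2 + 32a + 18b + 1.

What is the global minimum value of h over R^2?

-90

h(a,b) separates as P(a) + Q(b) + 1, so its minimum is min P + min Q + 1.
P'(a) = 4(a - 4)(a - 1)(a + 2) vanishes at a ∈ {-2, 1, 4}; Q'(b) = 6b + 18 vanishes at b ∈ {-3}.
Local minima of P (where P''>0): P(-2)=-64, P(4)=-64. Local minima of Q: Q(-3)=-27.
So the global minimum of h is P(-2) + Q(-3) + 1 = -64 − 27 + 1 = -90, attained at (-2, -3).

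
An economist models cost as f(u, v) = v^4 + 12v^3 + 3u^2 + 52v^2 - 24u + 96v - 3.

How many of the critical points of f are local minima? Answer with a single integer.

2

f separates as a function of u plus a function of v, so ∇f=0 decouples.
∂f/∂u = 6(u - 4) = 0 at u ∈ {4}; ∂f/∂v = 4(v + 2)(v + 3)(v + 4) = 0 at v ∈ {-4, -3, -2}.
The Hessian is diagonal: diag(f_uu, f_vv). Second derivatives: f_uu(4)=6; f_vv(-4)=8, f_vv(-3)=-4, f_vv(-2)=8.
Local minima occur where both diagonal entries positive: (4, -4), (4, -2). Count: 2.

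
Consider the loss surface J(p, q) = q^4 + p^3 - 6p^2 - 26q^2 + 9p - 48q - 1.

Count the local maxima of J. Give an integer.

1

J separates as a function of p plus a function of q, so ∇J=0 decouples.
∂J/∂p = 3(p - 3)(p - 1) = 0 at p ∈ {1, 3}; ∂J/∂q = 4(q - 4)(q + 1)(q + 3) = 0 at q ∈ {-3, -1, 4}.
The Hessian is diagonal: diag(J_pp, J_qq). Second derivatives: J_pp(1)=-6, J_pp(3)=6; J_qq(-3)=56, J_qq(-1)=-40, J_qq(4)=140.
Local maxima occur where both diagonal entries negative: (1, -1). Count: 1.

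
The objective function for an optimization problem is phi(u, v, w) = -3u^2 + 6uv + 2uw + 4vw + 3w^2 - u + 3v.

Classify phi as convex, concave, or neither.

neither

phi is quadratic, so its Hessian is the constant matrix H = [[-6, 6, 2], [6, 0, 4], [2, 4, 6]].
Leading principal minors: -6, -36, -24.
Neither pattern holds ⇒ H is indefinite ⇒ neither convex nor concave.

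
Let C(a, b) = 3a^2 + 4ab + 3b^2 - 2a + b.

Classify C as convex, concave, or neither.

convex

C is quadratic, so its Hessian is the constant matrix H = [[6, 4], [4, 6]].
det(H) = 20, tr(H) = 12.
det(H) > 0 and tr(H) > 0, so H is positive definite everywhere: convex.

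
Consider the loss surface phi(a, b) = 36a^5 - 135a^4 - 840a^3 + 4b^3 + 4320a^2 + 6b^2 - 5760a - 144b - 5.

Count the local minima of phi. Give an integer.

2

phi separates as a function of a plus a function of b, so ∇phi=0 decouples.
∂phi/∂a = 180(a - 4)(a - 2)(a - 1)(a + 4) = 0 at a ∈ {-4, 1, 2, 4}; ∂phi/∂b = 12(b - 3)(b + 4) = 0 at b ∈ {-4, 3}.
The Hessian is diagonal: diag(phi_aa, phi_bb). Second derivatives: phi_aa(-4)=-43200, phi_aa(1)=2700, phi_aa(2)=-2160, phi_aa(4)=8640; phi_bb(-4)=-84, phi_bb(3)=84.
Local minima occur where both diagonal entries positive: (1, 3), (4, 3). Count: 2.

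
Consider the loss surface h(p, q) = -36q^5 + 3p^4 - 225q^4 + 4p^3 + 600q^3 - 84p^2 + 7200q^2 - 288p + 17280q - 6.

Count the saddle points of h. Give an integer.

6

h separates as a function of p plus a function of q, so ∇h=0 decouples.
∂h/∂p = 12(p - 4)(p + 2)(p + 3) = 0 at p ∈ {-3, -2, 4}; ∂h/∂q = -180(q - 4)(q + 2)(q + 3)(q + 4) = 0 at q ∈ {-4, -3, -2, 4}.
The Hessian is diagonal: diag(h_pp, h_qq). Second derivatives: h_pp(-3)=84, h_pp(-2)=-72, h_pp(4)=504; h_qq(-4)=2880, h_qq(-3)=-1260, h_qq(-2)=2160, h_qq(4)=-60480.
Saddle points occur where the two diagonal entries have opposite signs: (-3, -3), (-3, 4), (-2, -4), (-2, -2), (4, -3), (4, 4). Count: 6.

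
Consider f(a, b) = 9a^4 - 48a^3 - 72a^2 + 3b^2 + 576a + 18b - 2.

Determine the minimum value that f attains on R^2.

-941

f(a,b) separates as P(a) + Q(b) − 2, so its minimum is min P + min Q − 2.
P'(a) = 36(a - 4)(a - 2)(a + 2) vanishes at a ∈ {-2, 2, 4}; Q'(b) = 6b + 18 vanishes at b ∈ {-3}.
Local minima of P (where P''>0): P(-2)=-912, P(4)=384. Local minima of Q: Q(-3)=-27.
So the global minimum of f is P(-2) + Q(-3) − 2 = -912 − 27 − 2 = -941, attained at (-2, -3).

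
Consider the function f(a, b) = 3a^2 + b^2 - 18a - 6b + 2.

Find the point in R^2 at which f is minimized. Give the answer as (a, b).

(3, 3)

f(a,b) separates as P(a) + Q(b) + 2, so its minimum is min P + min Q + 2.
P'(a) = 6a - 18 vanishes at a ∈ {3}; Q'(b) = 2b - 6 vanishes at b ∈ {3}.
Local minima of P (where P''>0): P(3)=-27. Local minima of Q: Q(3)=-9.
So the global minimum of f is P(3) + Q(3) + 2 = -27 − 9 + 2 = -34, attained at (3, 3).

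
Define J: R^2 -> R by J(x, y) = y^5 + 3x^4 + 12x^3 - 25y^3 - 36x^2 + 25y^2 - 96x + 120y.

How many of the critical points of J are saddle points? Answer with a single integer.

J separates as a function of x plus a function of y, so ∇J=0 decouples.
∂J/∂x = 12(x - 2)(x + 1)(x + 4) = 0 at x ∈ {-4, -1, 2}; ∂J/∂y = 5(y - 3)(y - 2)(y + 1)(y + 4) = 0 at y ∈ {-4, -1, 2, 3}.
The Hessian is diagonal: diag(J_xx, J_yy). Second derivatives: J_xx(-4)=216, J_xx(-1)=-108, J_xx(2)=216; J_yy(-4)=-630, J_yy(-1)=180, J_yy(2)=-90, J_yy(3)=140.
Saddle points occur where the two diagonal entries have opposite signs: (-4, -4), (-4, 2), (-1, -1), (-1, 3), (2, -4), (2, 2). Count: 6.

6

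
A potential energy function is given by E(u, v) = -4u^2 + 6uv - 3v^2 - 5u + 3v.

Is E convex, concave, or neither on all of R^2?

concave

E is quadratic, so its Hessian is the constant matrix H = [[-8, 6], [6, -6]].
det(H) = 12, tr(H) = -14.
det(H) > 0 and tr(H) < 0, so H is negative definite everywhere: concave.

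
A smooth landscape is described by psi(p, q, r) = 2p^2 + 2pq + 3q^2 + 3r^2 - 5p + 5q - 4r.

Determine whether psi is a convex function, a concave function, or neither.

convex

psi is quadratic, so its Hessian is the constant matrix H = [[4, 2, 0], [2, 6, 0], [0, 0, 6]].
Leading principal minors: 4, 20, 120.
All positive ⇒ H ≻ 0 ⇒ convex.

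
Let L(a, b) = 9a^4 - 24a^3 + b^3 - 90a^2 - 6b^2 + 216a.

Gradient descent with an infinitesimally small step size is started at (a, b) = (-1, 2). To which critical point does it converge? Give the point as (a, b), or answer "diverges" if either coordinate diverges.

(-2, 4)

L is separable, so gradient descent decouples: a follows -∂L/∂a, b follows -∂L/∂b.
∂L/∂a = 36(a - 3)(a - 1)(a + 2); at a=-1 this is 288, so a decreases.
∂L/∂b = 3b(b - 4); at b=2 this is -12, so b increases.
a converges to its nearest critical value -2 (a local min of the a-part); b converges to 4. The iterate converges to (-2, 4).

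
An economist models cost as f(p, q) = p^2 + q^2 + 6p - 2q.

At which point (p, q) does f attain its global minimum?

f(p,q) separates as A(p) + B(q), so its minimum is min A + min B.
A'(p) = 2p + 6 vanishes at p ∈ {-3}; B'(q) = 2q - 2 vanishes at q ∈ {1}.
Local minima of A (where A''>0): A(-3)=-9. Local minima of B: B(1)=-1.
So the global minimum of f is A(-3) + B(1) = -9 − 1 = -10, attained at (-3, 1).

(-3, 1)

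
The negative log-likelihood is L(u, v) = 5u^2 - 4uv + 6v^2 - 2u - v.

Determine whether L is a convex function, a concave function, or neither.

convex

L is quadratic, so its Hessian is the constant matrix H = [[10, -4], [-4, 12]].
det(H) = 104, tr(H) = 22.
det(H) > 0 and tr(H) > 0, so H is positive definite everywhere: convex.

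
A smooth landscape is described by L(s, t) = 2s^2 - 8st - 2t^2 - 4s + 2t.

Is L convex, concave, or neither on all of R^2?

neither

L is quadratic, so its Hessian is the constant matrix H = [[4, -8], [-8, -4]].
det(H) = -80, tr(H) = 0.
det(H) < 0, so H is indefinite: neither convex nor concave.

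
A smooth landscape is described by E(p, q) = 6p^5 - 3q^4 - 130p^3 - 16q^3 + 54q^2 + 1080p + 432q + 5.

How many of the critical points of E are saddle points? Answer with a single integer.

6

E separates as a function of p plus a function of q, so ∇E=0 decouples.
∂E/∂p = 30(p - 3)(p - 2)(p + 2)(p + 3) = 0 at p ∈ {-3, -2, 2, 3}; ∂E/∂q = -12(q - 3)(q + 3)(q + 4) = 0 at q ∈ {-4, -3, 3}.
The Hessian is diagonal: diag(E_pp, E_qq). Second derivatives: E_pp(-3)=-900, E_pp(-2)=600, E_pp(2)=-600, E_pp(3)=900; E_qq(-4)=-84, E_qq(-3)=72, E_qq(3)=-504.
Saddle points occur where the two diagonal entries have opposite signs: (-3, -3), (-2, -4), (-2, 3), (2, -3), (3, -4), (3, 3). Count: 6.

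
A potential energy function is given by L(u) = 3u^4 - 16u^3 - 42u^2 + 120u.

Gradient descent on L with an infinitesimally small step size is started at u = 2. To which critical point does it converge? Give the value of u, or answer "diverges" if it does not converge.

5

L'(u) = 12(u - 5)(u - 1)(u + 2), so L'(2) = -144.
Gradient descent moves in the -L' direction, i.e. u is increasing.
The nearest critical point in that direction is u = 5, where L'' = 336 > 0 (a local minimum). The iterate converges there.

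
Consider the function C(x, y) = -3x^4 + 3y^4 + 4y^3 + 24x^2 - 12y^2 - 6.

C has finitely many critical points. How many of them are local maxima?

C separates as a function of x plus a function of y, so ∇C=0 decouples.
∂C/∂x = -12x(x - 2)(x + 2) = 0 at x ∈ {-2, 0, 2}; ∂C/∂y = 12y(y - 1)(y + 2) = 0 at y ∈ {-2, 0, 1}.
The Hessian is diagonal: diag(C_xx, C_yy). Second derivatives: C_xx(-2)=-96, C_xx(0)=48, C_xx(2)=-96; C_yy(-2)=72, C_yy(0)=-24, C_yy(1)=36.
Local maxima occur where both diagonal entries negative: (-2, 0), (2, 0). Count: 2.

2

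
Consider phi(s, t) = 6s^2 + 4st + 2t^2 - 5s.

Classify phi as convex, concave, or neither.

convex

phi is quadratic, so its Hessian is the constant matrix H = [[12, 4], [4, 4]].
det(H) = 32, tr(H) = 16.
det(H) > 0 and tr(H) > 0, so H is positive definite everywhere: convex.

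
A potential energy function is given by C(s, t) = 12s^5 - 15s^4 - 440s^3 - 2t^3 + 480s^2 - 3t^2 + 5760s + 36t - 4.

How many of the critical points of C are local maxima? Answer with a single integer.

2

C separates as a function of s plus a function of t, so ∇C=0 decouples.
∂C/∂s = 60(s - 4)(s - 3)(s + 2)(s + 4) = 0 at s ∈ {-4, -2, 3, 4}; ∂C/∂t = -6(t - 2)(t + 3) = 0 at t ∈ {-3, 2}.
The Hessian is diagonal: diag(C_ss, C_tt). Second derivatives: C_ss(-4)=-6720, C_ss(-2)=3600, C_ss(3)=-2100, C_ss(4)=2880; C_tt(-3)=30, C_tt(2)=-30.
Local maxima occur where both diagonal entries negative: (-4, 2), (3, 2). Count: 2.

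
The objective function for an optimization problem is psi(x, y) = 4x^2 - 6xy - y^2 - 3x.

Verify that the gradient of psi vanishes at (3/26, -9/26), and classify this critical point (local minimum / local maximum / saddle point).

saddle point

∇psi = (8x - 6y - 3, -6x - 2y); substituting (3/26, -9/26) gives ∇psi = (0, 0), so (3/26, -9/26) is indeed a critical point.
The Hessian of psi is constant: H = [[8, -6], [-6, -2]].
det(H) = 8·(-2) − (-6)² = -52.
Since det(H) < 0, H is indefinite and the critical point is a saddle point.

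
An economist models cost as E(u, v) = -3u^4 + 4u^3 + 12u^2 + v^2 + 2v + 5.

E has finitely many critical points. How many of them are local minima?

E separates as a function of u plus a function of v, so ∇E=0 decouples.
∂E/∂u = -12u(u - 2)(u + 1) = 0 at u ∈ {-1, 0, 2}; ∂E/∂v = 2(v + 1) = 0 at v ∈ {-1}.
The Hessian is diagonal: diag(E_uu, E_vv). Second derivatives: E_uu(-1)=-36, E_uu(0)=24, E_uu(2)=-72; E_vv(-1)=2.
Local minima occur where both diagonal entries positive: (0, -1). Count: 1.

1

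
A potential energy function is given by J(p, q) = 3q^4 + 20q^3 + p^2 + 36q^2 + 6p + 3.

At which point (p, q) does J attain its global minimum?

J(p,q) separates as A(p) + B(q) + 3, so its minimum is min A + min B + 3.
A'(p) = 2p + 6 vanishes at p ∈ {-3}; B'(q) = 12q(q + 2)(q + 3) vanishes at q ∈ {-3, -2, 0}.
Local minima of A (where A''>0): A(-3)=-9. Local minima of B: B(-3)=27, B(0)=0.
So the global minimum of J is A(-3) + B(0) + 3 = -9 + 0 + 3 = -6, attained at (-3, 0).

(-3, 0)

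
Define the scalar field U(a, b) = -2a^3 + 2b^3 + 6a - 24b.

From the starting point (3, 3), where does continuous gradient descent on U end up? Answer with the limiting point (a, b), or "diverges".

U is separable, so gradient descent decouples: a follows -∂U/∂a, b follows -∂U/∂b.
∂U/∂a = -6(a - 1)(a + 1); at a=3 this is -48, so a increases.
∂U/∂b = 6(b - 2)(b + 2); at b=3 this is 30, so b decreases.
The a-coordinate has no critical point in that direction and runs off to infinity.

diverges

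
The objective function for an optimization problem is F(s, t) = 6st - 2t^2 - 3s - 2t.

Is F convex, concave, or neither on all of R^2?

neither

F is quadratic, so its Hessian is the constant matrix H = [[0, 6], [6, -4]].
det(H) = -36, tr(H) = -4.
det(H) < 0, so H is indefinite: neither convex nor concave.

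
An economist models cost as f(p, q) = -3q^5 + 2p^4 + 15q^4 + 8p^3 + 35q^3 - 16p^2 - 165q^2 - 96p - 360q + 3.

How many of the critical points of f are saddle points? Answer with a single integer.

6

f separates as a function of p plus a function of q, so ∇f=0 decouples.
∂f/∂p = 8(p - 2)(p + 2)(p + 3) = 0 at p ∈ {-3, -2, 2}; ∂f/∂q = -15(q - 4)(q - 3)(q + 1)(q + 2) = 0 at q ∈ {-2, -1, 3, 4}.
The Hessian is diagonal: diag(f_pp, f_qq). Second derivatives: f_pp(-3)=40, f_pp(-2)=-32, f_pp(2)=160; f_qq(-2)=450, f_qq(-1)=-300, f_qq(3)=300, f_qq(4)=-450.
Saddle points occur where the two diagonal entries have opposite signs: (-3, -1), (-3, 4), (-2, -2), (-2, 3), (2, -1), (2, 4). Count: 6.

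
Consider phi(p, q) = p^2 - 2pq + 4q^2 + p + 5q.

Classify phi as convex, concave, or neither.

convex

phi is quadratic, so its Hessian is the constant matrix H = [[2, -2], [-2, 8]].
det(H) = 12, tr(H) = 10.
det(H) > 0 and tr(H) > 0, so H is positive definite everywhere: convex.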